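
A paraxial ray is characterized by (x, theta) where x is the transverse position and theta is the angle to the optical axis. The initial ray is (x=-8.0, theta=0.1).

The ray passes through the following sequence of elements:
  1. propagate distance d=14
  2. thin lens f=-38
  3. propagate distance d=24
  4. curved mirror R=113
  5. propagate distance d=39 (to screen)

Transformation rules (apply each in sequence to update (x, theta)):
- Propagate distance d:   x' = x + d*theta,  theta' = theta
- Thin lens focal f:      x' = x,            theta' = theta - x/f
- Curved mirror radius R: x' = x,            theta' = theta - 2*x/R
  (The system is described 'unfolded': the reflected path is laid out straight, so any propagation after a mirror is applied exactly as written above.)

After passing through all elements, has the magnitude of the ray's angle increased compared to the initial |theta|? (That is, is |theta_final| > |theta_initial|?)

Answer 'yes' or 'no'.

Answer: no

Derivation:
Initial: x=-8.0000 theta=0.1000
After 1 (propagate distance d=14): x=-6.6000 theta=0.1000
After 2 (thin lens f=-38): x=-6.6000 theta=-7/95 (≈-0.0737)
After 3 (propagate distance d=24): x=-159/19 (≈-8.3684) theta=-7/95 (≈-0.0737)
After 4 (curved mirror R=113): x=-159/19 (≈-8.3684) theta=799/10735 (≈0.0744)
After 5 (propagate distance d=39 (to screen)): x=-58674/10735 (≈-5.4657) theta=799/10735 (≈0.0744)
|theta_initial|=0.1000 |theta_final|=799/10735 (≈0.0744) -> not increased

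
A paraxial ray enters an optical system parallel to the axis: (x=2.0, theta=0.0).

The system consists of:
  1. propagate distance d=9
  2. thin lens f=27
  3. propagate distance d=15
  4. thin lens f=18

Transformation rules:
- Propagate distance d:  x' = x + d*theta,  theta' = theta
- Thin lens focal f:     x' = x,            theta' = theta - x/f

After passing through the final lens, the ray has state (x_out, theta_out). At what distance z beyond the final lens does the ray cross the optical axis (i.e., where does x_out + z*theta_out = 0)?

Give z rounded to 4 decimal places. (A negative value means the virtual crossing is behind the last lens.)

Answer: 7.2000

Derivation:
Initial: x=2.0000 theta=0.0000
After 1 (propagate distance d=9): x=2.0000 theta=0.0000
After 2 (thin lens f=27): x=2.0000 theta=-2/27 (≈-0.0741)
After 3 (propagate distance d=15): x=8/9 (≈0.8889) theta=-2/27 (≈-0.0741)
After 4 (thin lens f=18): x=8/9 (≈0.8889) theta=-10/81 (≈-0.1235)
z_focus = -x_out/theta_out = -(8/9)/(-10/81) = 7.2000
Rounded to 4 decimal places: z = 7.2000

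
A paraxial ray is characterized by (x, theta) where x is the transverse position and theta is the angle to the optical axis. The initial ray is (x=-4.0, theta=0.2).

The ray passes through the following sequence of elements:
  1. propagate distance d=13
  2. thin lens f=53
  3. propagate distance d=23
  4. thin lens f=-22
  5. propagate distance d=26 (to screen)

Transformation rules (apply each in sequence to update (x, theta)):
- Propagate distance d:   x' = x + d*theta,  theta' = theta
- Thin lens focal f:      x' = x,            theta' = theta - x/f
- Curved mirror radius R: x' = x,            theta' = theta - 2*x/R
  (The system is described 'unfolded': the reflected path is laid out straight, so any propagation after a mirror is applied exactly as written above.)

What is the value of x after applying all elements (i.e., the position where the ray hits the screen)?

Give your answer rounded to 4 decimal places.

Answer: 14.1942

Derivation:
Initial: x=-4.0000 theta=0.2000
After 1 (propagate distance d=13): x=-1.4000 theta=0.2000
After 2 (thin lens f=53): x=-1.4000 theta=12/53 (≈0.2264)
After 3 (propagate distance d=23): x=1009/265 (≈3.8075) theta=12/53 (≈0.2264)
After 4 (thin lens f=-22): x=1009/265 (≈3.8075) theta=2329/5830 (≈0.3995)
After 5 (propagate distance d=26 (to screen)): x=41376/2915 (≈14.1942) theta=2329/5830 (≈0.3995)
Rounded to 4 decimal places: x = 14.1942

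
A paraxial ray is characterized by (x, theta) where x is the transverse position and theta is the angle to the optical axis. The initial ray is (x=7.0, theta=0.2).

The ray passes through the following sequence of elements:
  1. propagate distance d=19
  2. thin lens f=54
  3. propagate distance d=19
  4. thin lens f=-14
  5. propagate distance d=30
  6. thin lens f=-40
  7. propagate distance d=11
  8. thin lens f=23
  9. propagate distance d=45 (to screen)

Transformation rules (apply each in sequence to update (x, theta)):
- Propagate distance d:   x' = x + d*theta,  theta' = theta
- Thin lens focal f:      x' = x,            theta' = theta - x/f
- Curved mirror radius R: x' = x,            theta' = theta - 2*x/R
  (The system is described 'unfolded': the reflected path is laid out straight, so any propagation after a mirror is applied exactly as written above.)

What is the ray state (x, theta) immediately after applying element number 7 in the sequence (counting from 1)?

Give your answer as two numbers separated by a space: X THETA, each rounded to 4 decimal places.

Initial: x=7.0000 theta=0.2000
After 1 (propagate distance d=19): x=10.8000 theta=0.2000
After 2 (thin lens f=54): x=10.8000 theta=0.0000
After 3 (propagate distance d=19): x=10.8000 theta=0.0000
After 4 (thin lens f=-14): x=10.8000 theta=27/35 (≈0.7714)
After 5 (propagate distance d=30): x=1188/35 (≈33.9429) theta=27/35 (≈0.7714)
After 6 (thin lens f=-40): x=1188/35 (≈33.9429) theta=1.6200
After 7 (propagate distance d=11): x=18117/350 (≈51.7629) theta=1.6200
Rounded to 4 decimal places: x = 51.7629, theta = 1.6200

Answer: 51.7629 1.6200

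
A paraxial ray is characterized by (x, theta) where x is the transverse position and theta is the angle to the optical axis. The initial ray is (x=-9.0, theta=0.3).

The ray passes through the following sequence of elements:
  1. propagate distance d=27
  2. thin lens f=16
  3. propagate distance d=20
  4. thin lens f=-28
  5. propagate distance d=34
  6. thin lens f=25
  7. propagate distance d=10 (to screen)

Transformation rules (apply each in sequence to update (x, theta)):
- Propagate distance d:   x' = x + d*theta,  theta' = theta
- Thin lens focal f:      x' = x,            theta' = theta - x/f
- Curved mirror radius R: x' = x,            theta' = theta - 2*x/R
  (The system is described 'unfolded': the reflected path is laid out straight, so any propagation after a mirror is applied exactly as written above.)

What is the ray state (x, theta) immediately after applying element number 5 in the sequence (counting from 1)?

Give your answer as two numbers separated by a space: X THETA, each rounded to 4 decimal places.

Initial: x=-9.0000 theta=0.3000
After 1 (propagate distance d=27): x=-0.9000 theta=0.3000
After 2 (thin lens f=16): x=-0.9000 theta=57/160 (≈0.3563)
After 3 (propagate distance d=20): x=6.2250 theta=57/160 (≈0.3563)
After 4 (thin lens f=-28): x=6.2250 theta=81/140 (≈0.5786)
After 5 (propagate distance d=34): x=7251/280 (≈25.8964) theta=81/140 (≈0.5786)
Rounded to 4 decimal places: x = 25.8964, theta = 0.5786

Answer: 25.8964 0.5786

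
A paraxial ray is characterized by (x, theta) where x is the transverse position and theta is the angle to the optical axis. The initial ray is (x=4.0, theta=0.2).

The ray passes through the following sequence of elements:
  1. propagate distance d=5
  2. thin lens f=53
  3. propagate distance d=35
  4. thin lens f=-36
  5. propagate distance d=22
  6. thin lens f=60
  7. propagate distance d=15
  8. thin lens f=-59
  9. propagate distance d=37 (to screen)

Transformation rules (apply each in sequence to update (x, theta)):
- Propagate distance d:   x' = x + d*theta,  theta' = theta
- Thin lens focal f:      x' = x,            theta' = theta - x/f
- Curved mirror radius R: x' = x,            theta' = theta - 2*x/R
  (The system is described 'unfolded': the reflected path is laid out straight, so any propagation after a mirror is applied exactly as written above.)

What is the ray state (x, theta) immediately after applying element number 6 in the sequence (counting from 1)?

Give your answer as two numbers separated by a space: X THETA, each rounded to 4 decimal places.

Answer: 16.3382 0.0750

Derivation:
Initial: x=4.0000 theta=0.2000
After 1 (propagate distance d=5): x=5.0000 theta=0.2000
After 2 (thin lens f=53): x=5.0000 theta=28/265 (≈0.1057)
After 3 (propagate distance d=35): x=461/53 (≈8.6981) theta=28/265 (≈0.1057)
After 4 (thin lens f=-36): x=461/53 (≈8.6981) theta=3313/9540 (≈0.3473)
After 5 (propagate distance d=22): x=77933/4770 (≈16.3382) theta=3313/9540 (≈0.3473)
After 6 (thin lens f=60): x=77933/4770 (≈16.3382) theta=21457/286200 (≈0.0750)
Rounded to 4 decimal places: x = 16.3382, theta = 0.0750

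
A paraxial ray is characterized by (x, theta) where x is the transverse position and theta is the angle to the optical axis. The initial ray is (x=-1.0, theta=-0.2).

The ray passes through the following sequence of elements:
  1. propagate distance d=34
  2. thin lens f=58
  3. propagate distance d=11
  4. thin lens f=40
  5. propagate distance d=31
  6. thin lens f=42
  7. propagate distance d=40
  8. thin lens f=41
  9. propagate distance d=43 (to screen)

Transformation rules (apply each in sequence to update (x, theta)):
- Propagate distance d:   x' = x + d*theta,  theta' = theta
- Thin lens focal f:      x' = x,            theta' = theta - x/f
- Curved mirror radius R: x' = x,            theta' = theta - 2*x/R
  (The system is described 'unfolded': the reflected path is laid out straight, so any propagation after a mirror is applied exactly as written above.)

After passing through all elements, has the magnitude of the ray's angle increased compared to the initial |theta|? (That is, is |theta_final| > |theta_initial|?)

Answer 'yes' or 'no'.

Initial: x=-1.0000 theta=-0.2000
After 1 (propagate distance d=34): x=-7.8000 theta=-0.2000
After 2 (thin lens f=58): x=-7.8000 theta=-19/290 (≈-0.0655)
After 3 (propagate distance d=11): x=-2471/290 (≈-8.5207) theta=-19/290 (≈-0.0655)
After 4 (thin lens f=40): x=-2471/290 (≈-8.5207) theta=0.1475
After 5 (propagate distance d=31): x=-45799/11600 (≈-3.9482) theta=0.1475
After 6 (thin lens f=42): x=-45799/11600 (≈-3.9482) theta=117661/487200 (≈0.2415)
After 7 (propagate distance d=40): x=1391441/243600 (≈5.7120) theta=117661/487200 (≈0.2415)
After 8 (thin lens f=41): x=1391441/243600 (≈5.7120) theta=2041219/19975200 (≈0.1022)
After 9 (propagate distance d=43 (to screen)): x=67290193/6658400 (≈10.1061) theta=2041219/19975200 (≈0.1022)
|theta_initial|=0.2000 |theta_final|=2041219/19975200 (≈0.1022) -> not increased

Answer: no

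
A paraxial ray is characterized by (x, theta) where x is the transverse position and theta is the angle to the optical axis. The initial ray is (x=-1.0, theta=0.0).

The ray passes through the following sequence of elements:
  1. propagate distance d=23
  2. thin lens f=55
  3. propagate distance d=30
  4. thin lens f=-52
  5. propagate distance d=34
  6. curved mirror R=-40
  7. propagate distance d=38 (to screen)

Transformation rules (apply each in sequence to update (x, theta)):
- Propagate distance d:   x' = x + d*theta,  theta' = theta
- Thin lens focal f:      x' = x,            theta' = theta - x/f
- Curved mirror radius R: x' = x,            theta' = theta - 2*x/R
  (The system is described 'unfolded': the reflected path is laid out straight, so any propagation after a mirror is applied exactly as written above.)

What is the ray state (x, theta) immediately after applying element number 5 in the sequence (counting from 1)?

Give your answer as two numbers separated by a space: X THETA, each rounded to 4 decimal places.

Initial: x=-1.0000 theta=0.0000
After 1 (propagate distance d=23): x=-1.0000 theta=0.0000
After 2 (thin lens f=55): x=-1.0000 theta=1/55 (≈0.0182)
After 3 (propagate distance d=30): x=-5/11 (≈-0.4545) theta=1/55 (≈0.0182)
After 4 (thin lens f=-52): x=-5/11 (≈-0.4545) theta=27/2860 (≈0.0094)
After 5 (propagate distance d=34): x=-191/1430 (≈-0.1336) theta=27/2860 (≈0.0094)
Rounded to 4 decimal places: x = -0.1336, theta = 0.0094

Answer: -0.1336 0.0094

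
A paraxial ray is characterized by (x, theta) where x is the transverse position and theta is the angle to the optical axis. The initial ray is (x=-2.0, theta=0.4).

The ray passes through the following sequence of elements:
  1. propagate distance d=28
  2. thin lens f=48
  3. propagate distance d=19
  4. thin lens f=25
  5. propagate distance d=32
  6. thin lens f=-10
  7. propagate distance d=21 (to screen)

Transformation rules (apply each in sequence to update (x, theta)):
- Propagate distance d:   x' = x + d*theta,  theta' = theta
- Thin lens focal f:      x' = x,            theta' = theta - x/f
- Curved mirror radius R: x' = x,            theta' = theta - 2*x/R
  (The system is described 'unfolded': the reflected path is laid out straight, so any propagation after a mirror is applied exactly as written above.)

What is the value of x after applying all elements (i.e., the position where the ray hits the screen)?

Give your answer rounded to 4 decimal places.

Initial: x=-2.0000 theta=0.4000
After 1 (propagate distance d=28): x=9.2000 theta=0.4000
After 2 (thin lens f=48): x=9.2000 theta=5/24 (≈0.2083)
After 3 (propagate distance d=19): x=1579/120 (≈13.1583) theta=5/24 (≈0.2083)
After 4 (thin lens f=25): x=1579/120 (≈13.1583) theta=-0.3180
After 5 (propagate distance d=32): x=8947/3000 (≈2.9823) theta=-0.3180
After 6 (thin lens f=-10): x=8947/3000 (≈2.9823) theta=-593/30000 (≈-0.0198)
After 7 (propagate distance d=21 (to screen)): x=77017/30000 (≈2.5672) theta=-593/30000 (≈-0.0198)
Rounded to 4 decimal places: x = 2.5672

Answer: 2.5672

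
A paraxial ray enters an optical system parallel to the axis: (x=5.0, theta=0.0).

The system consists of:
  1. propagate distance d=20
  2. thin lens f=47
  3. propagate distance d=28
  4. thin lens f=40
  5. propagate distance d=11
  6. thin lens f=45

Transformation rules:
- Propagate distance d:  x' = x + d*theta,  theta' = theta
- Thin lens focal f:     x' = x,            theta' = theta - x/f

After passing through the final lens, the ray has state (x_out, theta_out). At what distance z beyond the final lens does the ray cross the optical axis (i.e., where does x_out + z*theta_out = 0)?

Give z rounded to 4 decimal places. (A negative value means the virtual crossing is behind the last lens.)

Answer: 1.8059

Derivation:
Initial: x=5.0000 theta=0.0000
After 1 (propagate distance d=20): x=5.0000 theta=0.0000
After 2 (thin lens f=47): x=5.0000 theta=-5/47 (≈-0.1064)
After 3 (propagate distance d=28): x=95/47 (≈2.0213) theta=-5/47 (≈-0.1064)
After 4 (thin lens f=40): x=95/47 (≈2.0213) theta=-59/376 (≈-0.1569)
After 5 (propagate distance d=11): x=111/376 (≈0.2952) theta=-59/376 (≈-0.1569)
After 6 (thin lens f=45): x=111/376 (≈0.2952) theta=-461/2820 (≈-0.1635)
z_focus = -x_out/theta_out = -(111/376)/(-461/2820) = 1665/922 ≈ 1.8059
Rounded to 4 decimal places: z = 1.8059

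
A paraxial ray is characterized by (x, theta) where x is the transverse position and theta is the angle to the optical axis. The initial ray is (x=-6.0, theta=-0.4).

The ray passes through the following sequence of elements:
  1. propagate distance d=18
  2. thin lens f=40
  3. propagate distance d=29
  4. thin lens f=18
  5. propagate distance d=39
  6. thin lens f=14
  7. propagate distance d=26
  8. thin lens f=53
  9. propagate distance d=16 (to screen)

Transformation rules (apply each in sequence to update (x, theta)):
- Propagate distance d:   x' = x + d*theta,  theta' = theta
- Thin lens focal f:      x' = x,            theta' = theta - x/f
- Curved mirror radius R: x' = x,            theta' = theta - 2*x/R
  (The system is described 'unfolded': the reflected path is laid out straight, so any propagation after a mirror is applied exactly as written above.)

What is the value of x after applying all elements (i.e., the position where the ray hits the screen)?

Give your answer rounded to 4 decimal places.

Answer: 0.3196

Derivation:
Initial: x=-6.0000 theta=-0.4000
After 1 (propagate distance d=18): x=-13.2000 theta=-0.4000
After 2 (thin lens f=40): x=-13.2000 theta=-0.0700
After 3 (propagate distance d=29): x=-15.2300 theta=-0.0700
After 4 (thin lens f=18): x=-15.2300 theta=1397/1800 (≈0.7761)
After 5 (propagate distance d=39): x=9023/600 (≈15.0383) theta=1397/1800 (≈0.7761)
After 6 (thin lens f=14): x=9023/600 (≈15.0383) theta=-1073/3600 (≈-0.2981)
After 7 (propagate distance d=26): x=328/45 (≈7.2889) theta=-1073/3600 (≈-0.2981)
After 8 (thin lens f=53): x=328/45 (≈7.2889) theta=-27703/63600 (≈-0.4356)
After 9 (propagate distance d=16 (to screen)): x=3811/11925 (≈0.3196) theta=-27703/63600 (≈-0.4356)
Rounded to 4 decimal places: x = 0.3196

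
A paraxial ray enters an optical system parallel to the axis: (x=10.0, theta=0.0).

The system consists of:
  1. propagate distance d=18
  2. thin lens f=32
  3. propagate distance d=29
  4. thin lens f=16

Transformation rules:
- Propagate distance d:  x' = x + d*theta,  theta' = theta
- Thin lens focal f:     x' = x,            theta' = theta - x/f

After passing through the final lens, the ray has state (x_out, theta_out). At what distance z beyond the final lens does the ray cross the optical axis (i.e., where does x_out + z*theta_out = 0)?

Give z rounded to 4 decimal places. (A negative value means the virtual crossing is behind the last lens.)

Answer: 2.5263

Derivation:
Initial: x=10.0000 theta=0.0000
After 1 (propagate distance d=18): x=10.0000 theta=0.0000
After 2 (thin lens f=32): x=10.0000 theta=-0.3125
After 3 (propagate distance d=29): x=0.9375 theta=-0.3125
After 4 (thin lens f=16): x=0.9375 theta=-95/256 (≈-0.3711)
z_focus = -x_out/theta_out = -(0.9375)/(-95/256) = 48/19 ≈ 2.5263
Rounded to 4 decimal places: z = 2.5263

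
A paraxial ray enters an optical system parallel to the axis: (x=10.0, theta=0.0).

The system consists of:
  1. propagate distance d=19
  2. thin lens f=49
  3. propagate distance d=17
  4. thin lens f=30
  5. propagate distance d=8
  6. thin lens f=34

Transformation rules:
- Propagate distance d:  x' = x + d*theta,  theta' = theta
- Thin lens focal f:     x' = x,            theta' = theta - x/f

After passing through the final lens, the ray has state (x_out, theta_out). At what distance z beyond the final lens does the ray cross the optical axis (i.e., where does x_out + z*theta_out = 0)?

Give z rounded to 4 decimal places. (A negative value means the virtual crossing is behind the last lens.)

Answer: 6.1337

Derivation:
Initial: x=10.0000 theta=0.0000
After 1 (propagate distance d=19): x=10.0000 theta=0.0000
After 2 (thin lens f=49): x=10.0000 theta=-10/49 (≈-0.2041)
After 3 (propagate distance d=17): x=320/49 (≈6.5306) theta=-10/49 (≈-0.2041)
After 4 (thin lens f=30): x=320/49 (≈6.5306) theta=-62/147 (≈-0.4218)
After 5 (propagate distance d=8): x=464/147 (≈3.1565) theta=-62/147 (≈-0.4218)
After 6 (thin lens f=34): x=464/147 (≈3.1565) theta=-1286/2499 (≈-0.5146)
z_focus = -x_out/theta_out = -(464/147)/(-1286/2499) = 3944/643 ≈ 6.1337
Rounded to 4 decimal places: z = 6.1337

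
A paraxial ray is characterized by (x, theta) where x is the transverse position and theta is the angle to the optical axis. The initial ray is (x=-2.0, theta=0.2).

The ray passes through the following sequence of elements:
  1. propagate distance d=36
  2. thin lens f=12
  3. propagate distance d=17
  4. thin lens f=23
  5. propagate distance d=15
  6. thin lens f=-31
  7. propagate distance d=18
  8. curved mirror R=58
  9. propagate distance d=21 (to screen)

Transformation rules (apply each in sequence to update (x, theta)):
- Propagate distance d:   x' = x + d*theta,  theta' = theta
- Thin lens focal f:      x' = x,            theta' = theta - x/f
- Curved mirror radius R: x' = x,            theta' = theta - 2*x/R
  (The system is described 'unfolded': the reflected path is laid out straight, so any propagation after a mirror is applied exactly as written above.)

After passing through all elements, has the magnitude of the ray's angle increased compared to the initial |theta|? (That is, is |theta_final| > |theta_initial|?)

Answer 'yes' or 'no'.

Initial: x=-2.0000 theta=0.2000
After 1 (propagate distance d=36): x=5.2000 theta=0.2000
After 2 (thin lens f=12): x=5.2000 theta=-7/30 (≈-0.2333)
After 3 (propagate distance d=17): x=37/30 (≈1.2333) theta=-7/30 (≈-0.2333)
After 4 (thin lens f=23): x=37/30 (≈1.2333) theta=-33/115 (≈-0.2870)
After 5 (propagate distance d=15): x=-2119/690 (≈-3.0710) theta=-33/115 (≈-0.2870)
After 6 (thin lens f=-31): x=-2119/690 (≈-3.0710) theta=-359/930 (≈-0.3860)
After 7 (propagate distance d=18): x=-42863/4278 (≈-10.0194) theta=-359/930 (≈-0.3860)
After 8 (curved mirror R=58): x=-42863/4278 (≈-10.0194) theta=-12569/310155 (≈-0.0405)
After 9 (propagate distance d=21 (to screen)): x=-6743033/620310 (≈-10.8704) theta=-12569/310155 (≈-0.0405)
|theta_initial|=0.2000 |theta_final|=12569/310155 (≈0.0405) -> not increased

Answer: no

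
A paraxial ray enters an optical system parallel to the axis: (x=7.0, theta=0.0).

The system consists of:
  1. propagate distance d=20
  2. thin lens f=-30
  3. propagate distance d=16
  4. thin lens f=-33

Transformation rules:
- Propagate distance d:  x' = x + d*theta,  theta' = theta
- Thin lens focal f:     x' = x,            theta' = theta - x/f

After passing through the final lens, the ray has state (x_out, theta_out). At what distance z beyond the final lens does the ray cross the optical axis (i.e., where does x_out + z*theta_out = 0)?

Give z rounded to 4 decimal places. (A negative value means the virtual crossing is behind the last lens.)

Answer: -19.2152

Derivation:
Initial: x=7.0000 theta=0.0000
After 1 (propagate distance d=20): x=7.0000 theta=0.0000
After 2 (thin lens f=-30): x=7.0000 theta=7/30 (≈0.2333)
After 3 (propagate distance d=16): x=161/15 (≈10.7333) theta=7/30 (≈0.2333)
After 4 (thin lens f=-33): x=161/15 (≈10.7333) theta=553/990 (≈0.5586)
z_focus = -x_out/theta_out = -(161/15)/(553/990) = -1518/79 ≈ -19.2152
Rounded to 4 decimal places: z = -19.2152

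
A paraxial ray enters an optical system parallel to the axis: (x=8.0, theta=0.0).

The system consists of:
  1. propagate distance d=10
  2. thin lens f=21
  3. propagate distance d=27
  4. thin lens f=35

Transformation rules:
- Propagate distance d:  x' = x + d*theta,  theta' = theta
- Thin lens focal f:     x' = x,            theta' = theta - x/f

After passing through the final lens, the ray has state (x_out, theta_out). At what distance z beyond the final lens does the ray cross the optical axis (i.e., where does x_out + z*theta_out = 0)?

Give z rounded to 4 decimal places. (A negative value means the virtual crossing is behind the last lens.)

Initial: x=8.0000 theta=0.0000
After 1 (propagate distance d=10): x=8.0000 theta=0.0000
After 2 (thin lens f=21): x=8.0000 theta=-8/21 (≈-0.3810)
After 3 (propagate distance d=27): x=-16/7 (≈-2.2857) theta=-8/21 (≈-0.3810)
After 4 (thin lens f=35): x=-16/7 (≈-2.2857) theta=-232/735 (≈-0.3156)
z_focus = -x_out/theta_out = -(-16/7)/(-232/735) = -210/29 ≈ -7.2414
Rounded to 4 decimal places: z = -7.2414

Answer: -7.2414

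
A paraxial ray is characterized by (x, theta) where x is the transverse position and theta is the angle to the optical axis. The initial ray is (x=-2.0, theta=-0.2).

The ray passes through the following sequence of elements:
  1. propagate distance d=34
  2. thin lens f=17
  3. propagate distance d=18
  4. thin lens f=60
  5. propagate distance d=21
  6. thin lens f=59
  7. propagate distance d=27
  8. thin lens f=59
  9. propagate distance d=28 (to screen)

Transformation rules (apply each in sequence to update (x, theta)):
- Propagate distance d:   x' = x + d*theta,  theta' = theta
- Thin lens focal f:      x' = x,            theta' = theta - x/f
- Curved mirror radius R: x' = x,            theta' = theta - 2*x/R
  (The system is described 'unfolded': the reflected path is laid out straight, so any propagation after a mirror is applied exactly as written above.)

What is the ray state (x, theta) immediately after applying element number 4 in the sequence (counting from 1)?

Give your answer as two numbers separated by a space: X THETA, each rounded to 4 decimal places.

Initial: x=-2.0000 theta=-0.2000
After 1 (propagate distance d=34): x=-8.8000 theta=-0.2000
After 2 (thin lens f=17): x=-8.8000 theta=27/85 (≈0.3176)
After 3 (propagate distance d=18): x=-262/85 (≈-3.0824) theta=27/85 (≈0.3176)
After 4 (thin lens f=60): x=-262/85 (≈-3.0824) theta=941/2550 (≈0.3690)
Rounded to 4 decimal places: x = -3.0824, theta = 0.3690

Answer: -3.0824 0.3690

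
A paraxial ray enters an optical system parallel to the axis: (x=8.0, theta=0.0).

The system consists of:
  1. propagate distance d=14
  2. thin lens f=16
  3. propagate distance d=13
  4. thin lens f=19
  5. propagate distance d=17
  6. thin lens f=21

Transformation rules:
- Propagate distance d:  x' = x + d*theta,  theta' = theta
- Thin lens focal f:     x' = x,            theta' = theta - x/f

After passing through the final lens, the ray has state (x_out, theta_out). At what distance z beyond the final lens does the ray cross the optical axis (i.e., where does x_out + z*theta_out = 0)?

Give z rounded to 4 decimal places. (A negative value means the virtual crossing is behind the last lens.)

Answer: -45.9103

Derivation:
Initial: x=8.0000 theta=0.0000
After 1 (propagate distance d=14): x=8.0000 theta=0.0000
After 2 (thin lens f=16): x=8.0000 theta=-0.5000
After 3 (propagate distance d=13): x=1.5000 theta=-0.5000
After 4 (thin lens f=19): x=1.5000 theta=-11/19 (≈-0.5789)
After 5 (propagate distance d=17): x=-317/38 (≈-8.3421) theta=-11/19 (≈-0.5789)
After 6 (thin lens f=21): x=-317/38 (≈-8.3421) theta=-145/798 (≈-0.1817)
z_focus = -x_out/theta_out = -(-317/38)/(-145/798) = -6657/145 ≈ -45.9103
Rounded to 4 decimal places: z = -45.9103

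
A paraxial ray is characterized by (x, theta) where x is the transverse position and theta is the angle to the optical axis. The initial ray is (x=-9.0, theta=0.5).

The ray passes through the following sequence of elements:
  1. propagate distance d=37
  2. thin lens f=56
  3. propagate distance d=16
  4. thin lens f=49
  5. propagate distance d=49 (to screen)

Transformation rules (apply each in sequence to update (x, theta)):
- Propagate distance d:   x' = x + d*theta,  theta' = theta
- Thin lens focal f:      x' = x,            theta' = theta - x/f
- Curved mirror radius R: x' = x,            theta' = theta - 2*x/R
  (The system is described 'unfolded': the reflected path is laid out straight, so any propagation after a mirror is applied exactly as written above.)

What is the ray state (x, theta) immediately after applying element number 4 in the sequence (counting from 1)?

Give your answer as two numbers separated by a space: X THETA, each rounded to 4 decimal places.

Answer: 14.7857 0.0286

Derivation:
Initial: x=-9.0000 theta=0.5000
After 1 (propagate distance d=37): x=9.5000 theta=0.5000
After 2 (thin lens f=56): x=9.5000 theta=37/112 (≈0.3304)
After 3 (propagate distance d=16): x=207/14 (≈14.7857) theta=37/112 (≈0.3304)
After 4 (thin lens f=49): x=207/14 (≈14.7857) theta=157/5488 (≈0.0286)
Rounded to 4 decimal places: x = 14.7857, theta = 0.0286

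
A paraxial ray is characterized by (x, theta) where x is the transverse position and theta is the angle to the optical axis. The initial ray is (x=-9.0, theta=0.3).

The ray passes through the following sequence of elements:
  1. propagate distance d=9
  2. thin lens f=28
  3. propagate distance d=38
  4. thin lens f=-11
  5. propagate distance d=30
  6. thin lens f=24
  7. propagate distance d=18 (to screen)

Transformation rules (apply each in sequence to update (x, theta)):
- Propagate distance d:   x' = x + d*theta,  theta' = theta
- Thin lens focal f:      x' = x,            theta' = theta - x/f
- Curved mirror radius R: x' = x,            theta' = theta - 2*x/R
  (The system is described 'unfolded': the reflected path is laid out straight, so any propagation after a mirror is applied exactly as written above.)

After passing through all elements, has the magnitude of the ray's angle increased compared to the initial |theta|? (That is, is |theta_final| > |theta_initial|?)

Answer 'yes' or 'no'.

Initial: x=-9.0000 theta=0.3000
After 1 (propagate distance d=9): x=-6.3000 theta=0.3000
After 2 (thin lens f=28): x=-6.3000 theta=0.5250
After 3 (propagate distance d=38): x=13.6500 theta=0.5250
After 4 (thin lens f=-11): x=13.6500 theta=777/440 (≈1.7659)
After 5 (propagate distance d=30): x=7329/110 (≈66.6273) theta=777/440 (≈1.7659)
After 6 (thin lens f=24): x=7329/110 (≈66.6273) theta=-889/880 (≈-1.0102)
After 7 (propagate distance d=18 (to screen)): x=4263/88 (≈48.4432) theta=-889/880 (≈-1.0102)
|theta_initial|=0.3000 |theta_final|=889/880 (≈1.0102) -> increased

Answer: yes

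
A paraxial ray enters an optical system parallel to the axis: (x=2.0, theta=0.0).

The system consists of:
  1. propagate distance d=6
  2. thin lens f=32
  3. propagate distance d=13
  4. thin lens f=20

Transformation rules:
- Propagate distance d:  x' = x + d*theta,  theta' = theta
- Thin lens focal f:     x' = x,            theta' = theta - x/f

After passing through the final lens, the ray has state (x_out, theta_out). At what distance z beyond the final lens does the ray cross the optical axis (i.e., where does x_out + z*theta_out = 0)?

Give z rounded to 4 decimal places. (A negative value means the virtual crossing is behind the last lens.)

Initial: x=2.0000 theta=0.0000
After 1 (propagate distance d=6): x=2.0000 theta=0.0000
After 2 (thin lens f=32): x=2.0000 theta=-0.0625
After 3 (propagate distance d=13): x=1.1875 theta=-0.0625
After 4 (thin lens f=20): x=1.1875 theta=-39/320 (≈-0.1219)
z_focus = -x_out/theta_out = -(1.1875)/(-39/320) = 380/39 ≈ 9.7436
Rounded to 4 decimal places: z = 9.7436

Answer: 9.7436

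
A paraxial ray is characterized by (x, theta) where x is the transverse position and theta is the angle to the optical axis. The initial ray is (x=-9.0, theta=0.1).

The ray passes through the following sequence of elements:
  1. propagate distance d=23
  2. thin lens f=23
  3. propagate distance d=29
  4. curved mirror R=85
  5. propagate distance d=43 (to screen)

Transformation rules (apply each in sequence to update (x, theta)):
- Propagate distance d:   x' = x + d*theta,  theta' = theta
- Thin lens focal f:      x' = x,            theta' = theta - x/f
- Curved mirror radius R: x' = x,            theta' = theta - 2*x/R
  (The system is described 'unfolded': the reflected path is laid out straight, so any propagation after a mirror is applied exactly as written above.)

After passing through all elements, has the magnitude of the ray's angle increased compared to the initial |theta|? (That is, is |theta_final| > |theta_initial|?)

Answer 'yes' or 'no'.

Answer: yes

Derivation:
Initial: x=-9.0000 theta=0.1000
After 1 (propagate distance d=23): x=-6.7000 theta=0.1000
After 2 (thin lens f=23): x=-6.7000 theta=9/23 (≈0.3913)
After 3 (propagate distance d=29): x=1069/230 (≈4.6478) theta=9/23 (≈0.3913)
After 4 (curved mirror R=85): x=1069/230 (≈4.6478) theta=2756/9775 (≈0.2819)
After 5 (propagate distance d=43 (to screen)): x=327881/19550 (≈16.7714) theta=2756/9775 (≈0.2819)
|theta_initial|=0.1000 |theta_final|=2756/9775 (≈0.2819) -> increased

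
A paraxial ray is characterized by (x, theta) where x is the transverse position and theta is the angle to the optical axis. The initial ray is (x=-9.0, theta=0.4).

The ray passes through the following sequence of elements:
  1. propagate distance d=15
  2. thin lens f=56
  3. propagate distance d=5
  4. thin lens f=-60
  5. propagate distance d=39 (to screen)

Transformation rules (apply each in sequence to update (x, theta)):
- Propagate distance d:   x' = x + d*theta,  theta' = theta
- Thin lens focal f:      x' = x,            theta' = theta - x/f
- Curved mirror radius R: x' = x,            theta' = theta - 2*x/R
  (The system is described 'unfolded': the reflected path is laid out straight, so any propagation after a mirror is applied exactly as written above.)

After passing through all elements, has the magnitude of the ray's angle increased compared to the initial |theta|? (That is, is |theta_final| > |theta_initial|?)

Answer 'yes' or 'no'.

Answer: yes

Derivation:
Initial: x=-9.0000 theta=0.4000
After 1 (propagate distance d=15): x=-3.0000 theta=0.4000
After 2 (thin lens f=56): x=-3.0000 theta=127/280 (≈0.4536)
After 3 (propagate distance d=5): x=-41/56 (≈-0.7321) theta=127/280 (≈0.4536)
After 4 (thin lens f=-60): x=-41/56 (≈-0.7321) theta=1483/3360 (≈0.4414)
After 5 (propagate distance d=39 (to screen)): x=2637/160 (≈16.4813) theta=1483/3360 (≈0.4414)
|theta_initial|=0.4000 |theta_final|=1483/3360 (≈0.4414) -> increased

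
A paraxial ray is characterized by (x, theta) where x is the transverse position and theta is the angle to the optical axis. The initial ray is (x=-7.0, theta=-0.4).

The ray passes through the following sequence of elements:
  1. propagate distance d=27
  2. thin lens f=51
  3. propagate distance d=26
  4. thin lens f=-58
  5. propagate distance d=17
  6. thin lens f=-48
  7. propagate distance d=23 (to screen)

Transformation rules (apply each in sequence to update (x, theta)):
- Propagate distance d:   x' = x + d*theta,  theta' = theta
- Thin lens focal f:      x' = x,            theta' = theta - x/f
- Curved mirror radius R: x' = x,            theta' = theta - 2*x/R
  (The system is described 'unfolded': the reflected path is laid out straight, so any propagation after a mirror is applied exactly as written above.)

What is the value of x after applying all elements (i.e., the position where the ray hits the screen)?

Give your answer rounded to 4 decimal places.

Answer: -46.6204

Derivation:
Initial: x=-7.0000 theta=-0.4000
After 1 (propagate distance d=27): x=-17.8000 theta=-0.4000
After 2 (thin lens f=51): x=-17.8000 theta=-13/255 (≈-0.0510)
After 3 (propagate distance d=26): x=-4877/255 (≈-19.1255) theta=-13/255 (≈-0.0510)
After 4 (thin lens f=-58): x=-4877/255 (≈-19.1255) theta=-1877/4930 (≈-0.3807)
After 5 (propagate distance d=17): x=-378593/14790 (≈-25.5979) theta=-1877/4930 (≈-0.3807)
After 6 (thin lens f=-48): x=-378593/14790 (≈-25.5979) theta=-648881/709920 (≈-0.9140)
After 7 (propagate distance d=23 (to screen)): x=-33096727/709920 (≈-46.6204) theta=-648881/709920 (≈-0.9140)
Rounded to 4 decimal places: x = -46.6204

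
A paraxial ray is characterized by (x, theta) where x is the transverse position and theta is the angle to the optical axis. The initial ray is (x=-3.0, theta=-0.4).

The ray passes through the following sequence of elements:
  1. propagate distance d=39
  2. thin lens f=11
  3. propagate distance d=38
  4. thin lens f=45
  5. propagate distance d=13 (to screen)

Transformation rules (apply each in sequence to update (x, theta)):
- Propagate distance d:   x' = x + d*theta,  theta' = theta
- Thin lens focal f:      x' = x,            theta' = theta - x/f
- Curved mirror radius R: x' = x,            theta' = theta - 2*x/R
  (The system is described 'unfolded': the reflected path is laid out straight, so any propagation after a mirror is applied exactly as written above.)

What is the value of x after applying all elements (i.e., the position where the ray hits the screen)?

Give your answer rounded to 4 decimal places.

Answer: 38.4384

Derivation:
Initial: x=-3.0000 theta=-0.4000
After 1 (propagate distance d=39): x=-18.6000 theta=-0.4000
After 2 (thin lens f=11): x=-18.6000 theta=71/55 (≈1.2909)
After 3 (propagate distance d=38): x=335/11 (≈30.4545) theta=71/55 (≈1.2909)
After 4 (thin lens f=45): x=335/11 (≈30.4545) theta=304/495 (≈0.6141)
After 5 (propagate distance d=13 (to screen)): x=19027/495 (≈38.4384) theta=304/495 (≈0.6141)
Rounded to 4 decimal places: x = 38.4384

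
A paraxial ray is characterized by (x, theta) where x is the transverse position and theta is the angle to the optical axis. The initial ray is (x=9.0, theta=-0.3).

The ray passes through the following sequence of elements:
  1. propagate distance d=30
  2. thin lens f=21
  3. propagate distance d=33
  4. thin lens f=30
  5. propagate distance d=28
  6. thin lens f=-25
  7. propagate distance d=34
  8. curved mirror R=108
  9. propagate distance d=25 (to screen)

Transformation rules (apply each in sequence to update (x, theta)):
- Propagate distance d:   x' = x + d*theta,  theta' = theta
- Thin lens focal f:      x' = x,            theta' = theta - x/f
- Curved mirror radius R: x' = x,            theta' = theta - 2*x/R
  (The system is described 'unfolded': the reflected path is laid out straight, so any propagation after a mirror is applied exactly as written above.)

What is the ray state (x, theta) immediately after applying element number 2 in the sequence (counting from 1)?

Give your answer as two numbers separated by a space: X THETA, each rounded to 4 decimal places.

Initial: x=9.0000 theta=-0.3000
After 1 (propagate distance d=30): x=0.0000 theta=-0.3000
After 2 (thin lens f=21): x=0.0000 theta=-0.3000
Rounded to 4 decimal places: x = 0.0000, theta = -0.3000

Answer: 0.0000 -0.3000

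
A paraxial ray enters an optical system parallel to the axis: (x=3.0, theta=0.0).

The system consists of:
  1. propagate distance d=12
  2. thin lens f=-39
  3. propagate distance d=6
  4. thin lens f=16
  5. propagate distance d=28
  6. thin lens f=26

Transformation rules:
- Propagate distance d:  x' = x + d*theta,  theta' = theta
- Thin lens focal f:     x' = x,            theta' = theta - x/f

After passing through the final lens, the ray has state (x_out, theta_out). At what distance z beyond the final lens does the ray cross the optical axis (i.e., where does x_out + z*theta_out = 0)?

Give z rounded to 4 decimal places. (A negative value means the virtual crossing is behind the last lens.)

Initial: x=3.0000 theta=0.0000
After 1 (propagate distance d=12): x=3.0000 theta=0.0000
After 2 (thin lens f=-39): x=3.0000 theta=1/13 (≈0.0769)
After 3 (propagate distance d=6): x=45/13 (≈3.4615) theta=1/13 (≈0.0769)
After 4 (thin lens f=16): x=45/13 (≈3.4615) theta=-29/208 (≈-0.1394)
After 5 (propagate distance d=28): x=-23/52 (≈-0.4423) theta=-29/208 (≈-0.1394)
After 6 (thin lens f=26): x=-23/52 (≈-0.4423) theta=-331/2704 (≈-0.1224)
z_focus = -x_out/theta_out = -(-23/52)/(-331/2704) = -1196/331 ≈ -3.6133
Rounded to 4 decimal places: z = -3.6133

Answer: -3.6133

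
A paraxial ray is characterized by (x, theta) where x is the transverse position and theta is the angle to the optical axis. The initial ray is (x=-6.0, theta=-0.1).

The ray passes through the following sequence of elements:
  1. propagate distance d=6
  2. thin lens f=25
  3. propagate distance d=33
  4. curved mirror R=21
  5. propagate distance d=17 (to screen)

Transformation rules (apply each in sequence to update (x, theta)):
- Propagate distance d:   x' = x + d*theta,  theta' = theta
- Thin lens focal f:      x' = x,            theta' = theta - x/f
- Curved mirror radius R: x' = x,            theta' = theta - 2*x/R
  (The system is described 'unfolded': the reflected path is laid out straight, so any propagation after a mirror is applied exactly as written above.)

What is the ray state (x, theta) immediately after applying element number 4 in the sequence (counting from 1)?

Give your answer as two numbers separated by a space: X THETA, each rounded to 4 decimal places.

Answer: -1.1880 0.2771

Derivation:
Initial: x=-6.0000 theta=-0.1000
After 1 (propagate distance d=6): x=-6.6000 theta=-0.1000
After 2 (thin lens f=25): x=-6.6000 theta=0.1640
After 3 (propagate distance d=33): x=-1.1880 theta=0.1640
After 4 (curved mirror R=21): x=-1.1880 theta=97/350 (≈0.2771)
Rounded to 4 decimal places: x = -1.1880, theta = 0.2771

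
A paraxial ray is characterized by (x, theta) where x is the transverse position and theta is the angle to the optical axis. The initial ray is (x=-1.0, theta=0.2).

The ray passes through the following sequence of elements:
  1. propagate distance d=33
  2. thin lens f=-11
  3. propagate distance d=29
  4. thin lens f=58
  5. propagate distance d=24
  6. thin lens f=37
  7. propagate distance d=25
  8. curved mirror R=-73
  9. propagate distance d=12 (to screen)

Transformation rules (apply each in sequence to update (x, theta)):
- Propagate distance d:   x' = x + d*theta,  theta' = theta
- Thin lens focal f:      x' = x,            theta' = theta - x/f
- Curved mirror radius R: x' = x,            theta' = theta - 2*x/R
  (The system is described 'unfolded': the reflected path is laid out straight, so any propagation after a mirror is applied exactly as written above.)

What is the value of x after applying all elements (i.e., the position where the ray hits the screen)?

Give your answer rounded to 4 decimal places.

Initial: x=-1.0000 theta=0.2000
After 1 (propagate distance d=33): x=5.6000 theta=0.2000
After 2 (thin lens f=-11): x=5.6000 theta=39/55 (≈0.7091)
After 3 (propagate distance d=29): x=1439/55 (≈26.1636) theta=39/55 (≈0.7091)
After 4 (thin lens f=58): x=1439/55 (≈26.1636) theta=823/3190 (≈0.2580)
After 5 (propagate distance d=24): x=51607/1595 (≈32.3555) theta=823/3190 (≈0.2580)
After 6 (thin lens f=37): x=51607/1595 (≈32.3555) theta=-72763/118030 (≈-0.6165)
After 7 (propagate distance d=25): x=1999843/118030 (≈16.9435) theta=-72763/118030 (≈-0.6165)
After 8 (curved mirror R=-73): x=1999843/118030 (≈16.9435) theta=-1312013/8616190 (≈-0.1523)
After 9 (propagate distance d=12 (to screen)): x=130244383/8616190 (≈15.1162) theta=-1312013/8616190 (≈-0.1523)
Rounded to 4 decimal places: x = 15.1162

Answer: 15.1162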